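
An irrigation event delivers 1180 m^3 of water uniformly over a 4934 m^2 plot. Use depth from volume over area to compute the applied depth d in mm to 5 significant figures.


Approach: apply depth from volume over area, d = (V/A)*1000.
d = (1180 / 4934) * 1000 = 239.16 mm
Therefore the applied depth d = 239.16 mm.


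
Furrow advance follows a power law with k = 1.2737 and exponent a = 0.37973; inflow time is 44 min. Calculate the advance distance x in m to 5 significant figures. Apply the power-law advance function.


Approach: apply the power-law advance function, x = k*t^a.
x = 1.2737 * 44^0.37973 = 5.3596 m
Therefore the advance distance x = 5.3596 m.


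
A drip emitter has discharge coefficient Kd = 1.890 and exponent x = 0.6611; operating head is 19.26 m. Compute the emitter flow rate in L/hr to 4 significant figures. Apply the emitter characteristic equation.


Approach: apply the emitter characteristic equation, q = Kd * h^x.
q = 1.890 * 19.26^0.6611 = 13.36 L/hr
Therefore the emitter flow rate = 13.36 L/hr.


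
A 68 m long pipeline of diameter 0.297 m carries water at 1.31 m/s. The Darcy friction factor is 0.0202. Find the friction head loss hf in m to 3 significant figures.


Approach: apply the Darcy-Weisbach equation, hf = f*(L/D)*(v^2/(2g)).
hf = 0.0202 * (68/0.297) * (1.31^2 / (2*9.81))
hf = 0.405 m
Therefore the friction head loss hf = 0.405 m.


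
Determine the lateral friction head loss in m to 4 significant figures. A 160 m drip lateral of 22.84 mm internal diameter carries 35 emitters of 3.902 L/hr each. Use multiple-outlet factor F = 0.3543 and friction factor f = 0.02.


Approach: apply Darcy-Weisbach with the multiple-outlet F-factor, Q = n*q/(3600*1000) m^3/s; v = Q/A; hf = F*f*(L/D)*(v^2/(2g)).
Q = 35*3.902/(3600*1000) = 3.79361e-05 m^3/s
A = pi*(22.84e-3/2)^2 = 4.09715e-04 m^2, so v = Q/A = 0.0925914 m/s
hf = 0.3543*0.02*(160/0.02284)*(0.0925914^2/(2*9.81)) = 0.02169 m
Therefore the lateral friction head loss = 0.02169 m.


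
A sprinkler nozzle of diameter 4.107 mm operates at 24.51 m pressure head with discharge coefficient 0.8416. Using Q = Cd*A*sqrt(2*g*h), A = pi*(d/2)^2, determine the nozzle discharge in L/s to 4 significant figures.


A = pi*(4.107e-3/2)^2 = 1.32477e-05 m^2
Q = 0.8416 * 1.32477e-05 * sqrt(2*9.81*24.51) * 1000 = 0.2445 L/s
Therefore the nozzle discharge = 0.2445 L/s.


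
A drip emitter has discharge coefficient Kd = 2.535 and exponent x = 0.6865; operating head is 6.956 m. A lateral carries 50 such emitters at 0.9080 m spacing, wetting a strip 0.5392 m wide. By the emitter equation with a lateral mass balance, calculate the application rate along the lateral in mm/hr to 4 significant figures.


Approach: apply the emitter equation with a lateral mass balance, q = Kd*h^x; Q = n*q; rate = Q/(n*spacing*width).
Step 1 — single emitter flow (q = Kd*h^x):
  q = 2.535 * 6.956^0.6865 = 9.59970 L/hr
Step 2 — total lateral flow: Q = 50 * 9.59970 = 479.985 L/hr
Step 3 — wetted area: A = 50 * 0.9080 * 0.5392 = 24.4797 m^2
Step 4 — application rate: Q/A = 479.985/24.4797 = 19.61 mm/hr
Therefore the application rate along the lateral = 19.61 mm/hr.


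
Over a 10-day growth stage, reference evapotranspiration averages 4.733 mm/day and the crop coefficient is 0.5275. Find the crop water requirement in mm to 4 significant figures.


Approach: apply the crop water requirement relation, CWR = ET0 * Kc * days.
CWR = 4.733 * 0.5275 * 10 = 24.97 mm
Therefore the crop water requirement = 24.97 mm.


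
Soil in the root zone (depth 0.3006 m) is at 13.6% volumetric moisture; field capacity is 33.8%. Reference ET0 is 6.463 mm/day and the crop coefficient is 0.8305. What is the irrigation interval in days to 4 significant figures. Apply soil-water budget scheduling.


Approach: apply soil-water budget scheduling, SMD = (FC-theta)/100*depth*1000; ETc = ET0*Kc; interval = SMD/ETc.
Step 1 — soil moisture deficit:
  SMD = (33.8 - 13.6)/100 * 0.3006 * 1000 = 60.7212 mm
Step 2 — daily crop ET (ETc = ET0*Kc):
  ETc = 6.463 * 0.8305 = 5.36752 mm/day
Step 3 — irrigation interval (SMD/ETc):
  interval = 60.7212 / 5.36752 = 11.31 days
Therefore the irrigation interval = 11.31 days.


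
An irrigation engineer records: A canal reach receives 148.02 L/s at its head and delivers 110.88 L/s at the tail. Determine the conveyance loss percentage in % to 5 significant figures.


Approach: apply the conveyance loss ratio, loss% = ((Q_head - Q_tail)/Q_head)*100.
loss = ((148.02 - 110.88)/148.02)*100 = 25.091 %
Therefore the conveyance loss percentage = 25.091 %.


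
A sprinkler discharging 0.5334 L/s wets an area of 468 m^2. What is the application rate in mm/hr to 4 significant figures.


Approach: apply the application rate relation, rate = (Q/A)*3600.
rate = (0.5334 / 468) * 3600 = 4.103 mm/hr
Therefore the application rate = 4.103 mm/hr.


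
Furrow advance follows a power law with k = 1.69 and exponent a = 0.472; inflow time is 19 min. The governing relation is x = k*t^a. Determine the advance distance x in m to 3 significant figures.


x = 1.69 * 19^0.472 = 6.78 m
Therefore the advance distance x = 6.78 m.


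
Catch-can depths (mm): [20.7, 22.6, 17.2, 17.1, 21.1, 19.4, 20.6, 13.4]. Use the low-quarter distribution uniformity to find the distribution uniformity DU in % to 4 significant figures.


Approach: apply the low-quarter distribution uniformity, DU = (mean of lowest quarter of readings / overall mean)*100.
sorted lowest 2 of 8: [13.4, 17.1] -> mean = 15.2500 mm
overall mean = 19.0125 mm
DU = (15.2500/19.0125)*100 = 80.21 %
Therefore the distribution uniformity DU = 80.21 %.


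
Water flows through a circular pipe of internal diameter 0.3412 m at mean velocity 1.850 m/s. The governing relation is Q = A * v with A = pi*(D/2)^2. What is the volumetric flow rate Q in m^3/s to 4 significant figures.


A = pi*(0.3412/2)^2 = 0.0914340 m^2
Q = 0.0914340 * 1.850 = 0.1692 m^3/s
Therefore the volumetric flow rate Q = 0.1692 m^3/s.


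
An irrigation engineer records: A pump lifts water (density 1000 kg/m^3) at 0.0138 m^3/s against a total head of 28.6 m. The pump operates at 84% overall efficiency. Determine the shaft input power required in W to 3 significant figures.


Approach: apply hydraulic power then efficiency conversion, P = rho*g*Q*H; P_in = P/eta.
Step 1 — hydraulic power (P = rho*g*Q*H):
  P = 1000 * 9.81 * 0.0138 * 28.6 = 3871.8 W
Step 2 — input power: P_in = P/eta = 3871.8 / 0.84 = 4610 W
Therefore the shaft input power required = 4610 W.


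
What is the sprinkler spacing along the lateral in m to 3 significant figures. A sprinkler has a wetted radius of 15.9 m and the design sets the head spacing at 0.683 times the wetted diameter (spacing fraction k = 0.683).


Approach: apply the sprinkler spacing rule (spacing as a fraction of wetted diameter), S = k*(2*R).
S = 0.683 * (2 * 15.9) = 21.7 m
Therefore the sprinkler spacing along the lateral = 21.7 m.


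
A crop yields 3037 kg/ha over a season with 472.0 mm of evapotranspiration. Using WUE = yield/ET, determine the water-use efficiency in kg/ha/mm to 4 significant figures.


WUE = 3037 / 472.0 = 6.434 kg/ha/mm
Therefore the water-use efficiency = 6.434 kg/ha/mm.


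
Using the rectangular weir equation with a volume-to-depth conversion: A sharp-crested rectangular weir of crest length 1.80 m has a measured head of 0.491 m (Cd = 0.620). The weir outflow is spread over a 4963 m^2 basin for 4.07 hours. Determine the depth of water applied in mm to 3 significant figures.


Approach: apply the rectangular weir equation with a volume-to-depth conversion, Q = (2/3)*Cd*L*sqrt(2g)*H^1.5; d = Q*t/A * 1000.
Step 1 — weir discharge:
  Q = (2/3)*0.620*1.80*sqrt(2*9.81)*0.491^1.5 = 1.1338 m^3/s
Step 2 — volume: V = 1.1338 * 4.07*3600 = 16613 m^3
Step 3 — depth: d = V/A * 1000 = 16613/4963 * 1000 = 3350 mm
Therefore the depth of water applied = 3350 mm.


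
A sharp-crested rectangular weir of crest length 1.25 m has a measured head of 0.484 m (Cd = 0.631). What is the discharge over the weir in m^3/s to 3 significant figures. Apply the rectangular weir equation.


Approach: apply the rectangular weir equation, Q = (2/3)*Cd*L*sqrt(2g)*H^1.5.
Q = (2/3)*0.631*1.25*sqrt(2*9.81)*0.484^1.5 = 0.784 m^3/s
Therefore the discharge over the weir = 0.784 m^3/s.


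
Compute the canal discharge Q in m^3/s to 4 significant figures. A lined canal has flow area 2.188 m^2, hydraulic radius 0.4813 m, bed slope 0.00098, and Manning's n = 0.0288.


Approach: apply Manning's equation, Q = (1/n)*A*R^(2/3)*S^(1/2).
Q = (1/0.0288) * 2.188 * 0.4813^(2/3) * 0.00098^(1/2) = 1.461 m^3/s
Therefore the canal discharge Q = 1.461 m^3/s.


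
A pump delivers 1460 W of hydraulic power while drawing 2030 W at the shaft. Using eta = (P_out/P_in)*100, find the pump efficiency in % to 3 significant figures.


eta = (1460 / 2030) * 100 = 71.9 %
Therefore the pump efficiency = 71.9 %.


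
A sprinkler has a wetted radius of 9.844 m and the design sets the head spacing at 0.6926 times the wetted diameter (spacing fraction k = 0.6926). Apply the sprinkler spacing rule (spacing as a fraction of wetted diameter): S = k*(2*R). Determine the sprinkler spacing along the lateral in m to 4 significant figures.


S = 0.6926 * (2 * 9.844) = 13.64 m
Therefore the sprinkler spacing along the lateral = 13.64 m.


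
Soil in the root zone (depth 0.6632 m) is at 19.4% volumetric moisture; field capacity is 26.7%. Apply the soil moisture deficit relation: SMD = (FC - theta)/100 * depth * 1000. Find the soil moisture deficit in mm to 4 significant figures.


SMD = (26.7 - 19.4)/100 * 0.6632 * 1000 = 48.41 mm
Therefore the soil moisture deficit = 48.41 mm.


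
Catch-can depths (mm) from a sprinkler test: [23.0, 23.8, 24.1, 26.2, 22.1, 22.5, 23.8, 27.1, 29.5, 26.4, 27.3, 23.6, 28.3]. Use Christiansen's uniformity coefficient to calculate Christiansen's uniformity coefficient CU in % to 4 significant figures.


Approach: apply Christiansen's uniformity coefficient, CU = (1 - mean_abs_deviation/mean)*100.
mean = 25.2077 mm
mean |d_i - mean| = 2.08521 mm
CU = (1 - 2.08521/25.2077)*100 = 91.73 %
Therefore Christiansen's uniformity coefficient CU = 91.73 %.


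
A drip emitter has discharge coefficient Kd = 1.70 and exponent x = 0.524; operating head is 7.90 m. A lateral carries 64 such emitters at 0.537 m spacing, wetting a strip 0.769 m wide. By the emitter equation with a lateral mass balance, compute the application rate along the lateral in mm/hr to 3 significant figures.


Approach: apply the emitter equation with a lateral mass balance, q = Kd*h^x; Q = n*q; rate = Q/(n*spacing*width).
Step 1 — single emitter flow (q = Kd*h^x):
  q = 1.70 * 7.90^0.524 = 5.0212 L/hr
Step 2 — total lateral flow: Q = 64 * 5.0212 = 321.36 L/hr
Step 3 — wetted area: A = 64 * 0.537 * 0.769 = 26.429 m^2
Step 4 — application rate: Q/A = 321.36/26.429 = 12.2 mm/hr
Therefore the application rate along the lateral = 12.2 mm/hr.


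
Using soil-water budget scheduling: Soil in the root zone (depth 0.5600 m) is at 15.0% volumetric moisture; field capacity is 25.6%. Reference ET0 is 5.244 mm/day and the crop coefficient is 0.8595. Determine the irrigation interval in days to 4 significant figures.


Approach: apply soil-water budget scheduling, SMD = (FC-theta)/100*depth*1000; ETc = ET0*Kc; interval = SMD/ETc.
Step 1 — soil moisture deficit:
  SMD = (25.6 - 15.0)/100 * 0.5600 * 1000 = 59.3600 mm
Step 2 — daily crop ET (ETc = ET0*Kc):
  ETc = 5.244 * 0.8595 = 4.50722 mm/day
Step 3 — irrigation interval (SMD/ETc):
  interval = 59.3600 / 4.50722 = 13.17 days
Therefore the irrigation interval = 13.17 days.


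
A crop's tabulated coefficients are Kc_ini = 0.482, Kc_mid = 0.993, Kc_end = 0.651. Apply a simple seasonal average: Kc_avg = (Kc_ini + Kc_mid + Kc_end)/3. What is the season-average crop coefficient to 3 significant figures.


Kc_avg = (0.482 + 0.993 + 0.651)/3 = 0.709
Therefore the season-average crop coefficient = 0.709.


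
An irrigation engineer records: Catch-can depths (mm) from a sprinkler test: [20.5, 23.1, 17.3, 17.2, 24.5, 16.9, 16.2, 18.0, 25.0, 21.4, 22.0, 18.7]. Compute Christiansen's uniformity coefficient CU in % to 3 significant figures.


Approach: apply Christiansen's uniformity coefficient, CU = (1 - mean_abs_deviation/mean)*100.
mean = 20.067 mm
mean |d_i - mean| = 2.6833 mm
CU = (1 - 2.6833/20.067)*100 = 86.6 %
Therefore Christiansen's uniformity coefficient CU = 86.6 %.


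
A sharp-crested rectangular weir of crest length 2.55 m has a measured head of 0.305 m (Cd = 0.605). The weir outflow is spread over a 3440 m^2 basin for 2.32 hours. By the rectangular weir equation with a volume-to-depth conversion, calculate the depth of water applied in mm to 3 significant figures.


Approach: apply the rectangular weir equation with a volume-to-depth conversion, Q = (2/3)*Cd*L*sqrt(2g)*H^1.5; d = Q*t/A * 1000.
Step 1 — weir discharge:
  Q = (2/3)*0.605*2.55*sqrt(2*9.81)*0.305^1.5 = 0.76737 m^3/s
Step 2 — volume: V = 0.76737 * 2.32*3600 = 6409.1 m^3
Step 3 — depth: d = V/A * 1000 = 6409.1/3440 * 1000 = 1860 mm
Therefore the depth of water applied = 1860 mm.


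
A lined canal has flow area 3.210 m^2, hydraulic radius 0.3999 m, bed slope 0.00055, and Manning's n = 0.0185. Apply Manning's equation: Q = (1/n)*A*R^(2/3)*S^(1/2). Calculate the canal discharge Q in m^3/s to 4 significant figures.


Q = (1/0.0185) * 3.210 * 0.3999^(2/3) * 0.00055^(1/2) = 2.209 m^3/s
Therefore the canal discharge Q = 2.209 m^3/s.


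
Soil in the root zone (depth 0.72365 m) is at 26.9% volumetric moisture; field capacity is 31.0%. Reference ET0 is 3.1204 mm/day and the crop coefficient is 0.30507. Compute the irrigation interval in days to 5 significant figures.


Approach: apply soil-water budget scheduling, SMD = (FC-theta)/100*depth*1000; ETc = ET0*Kc; interval = SMD/ETc.
Step 1 — soil moisture deficit:
  SMD = (31.0 - 26.9)/100 * 0.72365 * 1000 = 29.66965 mm
Step 2 — daily crop ET (ETc = ET0*Kc):
  ETc = 3.1204 * 0.30507 = 0.9519404 mm/day
Step 3 — irrigation interval (SMD/ETc):
  interval = 29.66965 / 0.9519404 = 31.168 days
Therefore the irrigation interval = 31.168 days.


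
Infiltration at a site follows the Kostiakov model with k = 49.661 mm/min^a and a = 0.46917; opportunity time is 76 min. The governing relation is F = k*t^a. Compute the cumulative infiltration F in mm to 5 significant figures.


F = 49.661 * 76^0.46917 = 378.82 mm
Therefore the cumulative infiltration F = 378.82 mm.


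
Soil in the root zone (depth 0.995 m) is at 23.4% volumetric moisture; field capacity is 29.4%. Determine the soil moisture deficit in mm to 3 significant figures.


Approach: apply the soil moisture deficit relation, SMD = (FC - theta)/100 * depth * 1000.
SMD = (29.4 - 23.4)/100 * 0.995 * 1000 = 59.7 mm
Therefore the soil moisture deficit = 59.7 mm.


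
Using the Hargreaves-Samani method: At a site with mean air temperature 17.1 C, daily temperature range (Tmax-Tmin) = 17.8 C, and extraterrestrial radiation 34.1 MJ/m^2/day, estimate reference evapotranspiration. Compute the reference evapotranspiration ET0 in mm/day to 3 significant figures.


Approach: apply the Hargreaves-Samani method, ET0 = 0.0023*(Tmean+17.8)*sqrt(Tmax-Tmin)*0.408*Ra.
ET0 = 0.0023*(17.1+17.8)*sqrt(17.8)*0.408*34.1 = 4.71 mm/day
Therefore the reference evapotranspiration ET0 = 4.71 mm/day.


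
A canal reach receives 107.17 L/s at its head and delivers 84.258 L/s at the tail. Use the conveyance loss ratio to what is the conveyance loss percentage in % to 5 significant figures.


Approach: apply the conveyance loss ratio, loss% = ((Q_head - Q_tail)/Q_head)*100.
loss = ((107.17 - 84.258)/107.17)*100 = 21.379 %
Therefore the conveyance loss percentage = 21.379 %.


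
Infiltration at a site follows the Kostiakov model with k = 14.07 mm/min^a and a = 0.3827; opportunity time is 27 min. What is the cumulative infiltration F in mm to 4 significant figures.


Approach: apply the Kostiakov infiltration equation, F = k*t^a.
F = 14.07 * 27^0.3827 = 49.67 mm
Therefore the cumulative infiltration F = 49.67 mm.


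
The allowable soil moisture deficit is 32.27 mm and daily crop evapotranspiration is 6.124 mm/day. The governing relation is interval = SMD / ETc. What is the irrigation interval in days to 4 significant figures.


interval = 32.27 / 6.124 = 5.269 days
Therefore the irrigation interval = 5.269 days.


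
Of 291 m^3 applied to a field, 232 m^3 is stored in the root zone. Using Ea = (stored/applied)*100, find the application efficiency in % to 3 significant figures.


Ea = (232/291)*100 = 79.7 %
Therefore the application efficiency = 79.7 %.


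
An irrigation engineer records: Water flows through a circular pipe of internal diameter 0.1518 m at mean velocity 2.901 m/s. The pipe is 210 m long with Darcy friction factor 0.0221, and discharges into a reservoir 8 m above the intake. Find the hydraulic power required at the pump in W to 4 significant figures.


Approach: apply continuity + Darcy-Weisbach + hydraulic power, Q = A*v; hf = f*(L/D)*(v^2/(2g)); H = static + hf; P = rho*g*Q*H.
Step 1 — flow rate (continuity, Q = A*v):
  A = pi*(0.1518/2)^2 = 0.0180981 m^2
  Q = 0.0180981 * 2.901 = 0.0525026 m^3/s
Step 2 — friction head loss (Darcy-Weisbach):
  hf = 0.0221 * (210/0.1518) * (2.901^2 / (2*9.81))
  hf = 13.1140 m
Step 3 — total head: H = 8 + 13.1140 = 21.1140 m
Step 4 — hydraulic power (P = rho*g*Q*H):
  P = 1000 * 9.81 * 0.0525026 * 21.1140 = 10870 W
Therefore the hydraulic power required at the pump = 10870 W.


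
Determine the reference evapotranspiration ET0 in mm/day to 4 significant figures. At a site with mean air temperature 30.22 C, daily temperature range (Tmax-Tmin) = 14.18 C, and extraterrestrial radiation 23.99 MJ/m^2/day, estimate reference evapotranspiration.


Approach: apply the Hargreaves-Samani method, ET0 = 0.0023*(Tmean+17.8)*sqrt(Tmax-Tmin)*0.408*Ra.
ET0 = 0.0023*(30.22+17.8)*sqrt(14.18)*0.408*23.99 = 4.071 mm/day
Therefore the reference evapotranspiration ET0 = 4.071 mm/day.


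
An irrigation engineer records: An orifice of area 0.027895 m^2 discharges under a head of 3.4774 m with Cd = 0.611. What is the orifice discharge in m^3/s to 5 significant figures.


Approach: apply the orifice equation, Q = Cd*A*sqrt(2*g*h).
Q = 0.611 * 0.027895 * sqrt(2*9.81*3.4774) = 0.14078 m^3/s
Therefore the orifice discharge = 0.14078 m^3/s.


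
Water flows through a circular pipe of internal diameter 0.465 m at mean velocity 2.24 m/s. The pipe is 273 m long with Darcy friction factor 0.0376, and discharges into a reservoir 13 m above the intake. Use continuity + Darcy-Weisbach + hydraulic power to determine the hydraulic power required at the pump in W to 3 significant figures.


Approach: apply continuity + Darcy-Weisbach + hydraulic power, Q = A*v; hf = f*(L/D)*(v^2/(2g)); H = static + hf; P = rho*g*Q*H.
Step 1 — flow rate (continuity, Q = A*v):
  A = pi*(0.465/2)^2 = 0.16982 m^2
  Q = 0.16982 * 2.24 = 0.38040 m^3/s
Step 2 — friction head loss (Darcy-Weisbach):
  hf = 0.0376 * (273/0.465) * (2.24^2 / (2*9.81))
  hf = 5.6454 m
Step 3 — total head: H = 13 + 5.6454 = 18.645 m
Step 4 — hydraulic power (P = rho*g*Q*H):
  P = 1000 * 9.81 * 0.38040 * 18.645 = 69600 W
Therefore the hydraulic power required at the pump = 69600 W.


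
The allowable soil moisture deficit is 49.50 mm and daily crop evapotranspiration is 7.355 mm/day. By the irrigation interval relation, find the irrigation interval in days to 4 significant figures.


Approach: apply the irrigation interval relation, interval = SMD / ETc.
interval = 49.50 / 7.355 = 6.730 days
Therefore the irrigation interval = 6.730 days.


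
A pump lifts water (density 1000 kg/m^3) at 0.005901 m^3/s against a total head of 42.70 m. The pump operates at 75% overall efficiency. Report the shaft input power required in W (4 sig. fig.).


Approach: apply hydraulic power then efficiency conversion, P = rho*g*Q*H; P_in = P/eta.
Step 1 — hydraulic power (P = rho*g*Q*H):
  P = 1000 * 9.81 * 0.005901 * 42.70 = 2471.85 W
Step 2 — input power: P_in = P/eta = 2471.85 / 0.75 = 3296 W
Therefore the shaft input power required = 3296 W.


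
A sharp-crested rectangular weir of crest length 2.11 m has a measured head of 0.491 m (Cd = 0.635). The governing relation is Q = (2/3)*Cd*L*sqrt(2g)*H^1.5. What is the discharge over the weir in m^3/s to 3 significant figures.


Q = (2/3)*0.635*2.11*sqrt(2*9.81)*0.491^1.5 = 1.36 m^3/s
Therefore the discharge over the weir = 1.36 m^3/s.


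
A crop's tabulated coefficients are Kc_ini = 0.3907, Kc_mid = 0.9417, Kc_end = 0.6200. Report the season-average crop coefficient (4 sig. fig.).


Approach: apply a simple seasonal average, Kc_avg = (Kc_ini + Kc_mid + Kc_end)/3.
Kc_avg = (0.3907 + 0.9417 + 0.6200)/3 = 0.6508
Therefore the season-average crop coefficient = 0.6508.


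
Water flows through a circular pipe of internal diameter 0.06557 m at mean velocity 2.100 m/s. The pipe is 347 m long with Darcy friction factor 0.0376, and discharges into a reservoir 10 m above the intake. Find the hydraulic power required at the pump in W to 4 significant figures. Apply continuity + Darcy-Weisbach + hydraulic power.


Approach: apply continuity + Darcy-Weisbach + hydraulic power, Q = A*v; hf = f*(L/D)*(v^2/(2g)); H = static + hf; P = rho*g*Q*H.
Step 1 — flow rate (continuity, Q = A*v):
  A = pi*(0.06557/2)^2 = 0.00337676 m^2
  Q = 0.00337676 * 2.100 = 0.00709120 m^3/s
Step 2 — friction head loss (Darcy-Weisbach):
  hf = 0.0376 * (347/0.06557) * (2.100^2 / (2*9.81))
  hf = 44.7251 m
Step 3 — total head: H = 10 + 44.7251 = 54.7251 m
Step 4 — hydraulic power (P = rho*g*Q*H):
  P = 1000 * 9.81 * 0.00709120 * 54.7251 = 3807 W
Therefore the hydraulic power required at the pump = 3807 W.


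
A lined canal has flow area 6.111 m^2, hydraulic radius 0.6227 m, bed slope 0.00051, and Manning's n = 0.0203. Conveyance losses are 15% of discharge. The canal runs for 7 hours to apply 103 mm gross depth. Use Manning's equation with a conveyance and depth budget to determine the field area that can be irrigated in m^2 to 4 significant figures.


Approach: apply Manning's equation with a conveyance and depth budget, Q = (1/n)*A*R^(2/3)*S^(1/2); Q_field = Q*(1-loss); Area = Q_field*t/(d/1000).
Step 1 — canal discharge (Manning's equation):
  Q = (1/0.0203) * 6.111 * 0.6227^(2/3) * 0.00051^(1/2) = 4.95740 m^3/s
Step 2 — delivered flow: Q_field = 4.95740*(1 - 15/100) = 4.21379 m^3/s
Step 3 — volume delivered: V = 4.21379 * 7*3600 = 106187 m^3
Step 4 — area served: A = V / (depth/1000) = 106187 / 0.103 = 1031000 m^2
Therefore the field area that can be irrigated = 1031000 m^2.


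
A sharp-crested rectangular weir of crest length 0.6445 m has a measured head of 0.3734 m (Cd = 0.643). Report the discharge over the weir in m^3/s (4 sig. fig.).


Approach: apply the rectangular weir equation, Q = (2/3)*Cd*L*sqrt(2g)*H^1.5.
Q = (2/3)*0.643*0.6445*sqrt(2*9.81)*0.3734^1.5 = 0.2792 m^3/s
Therefore the discharge over the weir = 0.2792 m^3/s.


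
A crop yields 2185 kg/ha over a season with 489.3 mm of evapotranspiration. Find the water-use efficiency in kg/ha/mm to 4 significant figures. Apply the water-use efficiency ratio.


Approach: apply the water-use efficiency ratio, WUE = yield/ET.
WUE = 2185 / 489.3 = 4.466 kg/ha/mm
Therefore the water-use efficiency = 4.466 kg/ha/mm.


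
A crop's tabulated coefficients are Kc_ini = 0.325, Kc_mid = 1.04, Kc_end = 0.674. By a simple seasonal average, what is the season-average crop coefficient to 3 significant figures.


Approach: apply a simple seasonal average, Kc_avg = (Kc_ini + Kc_mid + Kc_end)/3.
Kc_avg = (0.325 + 1.04 + 0.674)/3 = 0.680
Therefore the season-average crop coefficient = 0.680.


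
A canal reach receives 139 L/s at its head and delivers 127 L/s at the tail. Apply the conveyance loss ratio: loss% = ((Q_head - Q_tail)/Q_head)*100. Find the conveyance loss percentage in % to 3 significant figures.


loss = ((139 - 127)/139)*100 = 8.63 %
Therefore the conveyance loss percentage = 8.63 %.


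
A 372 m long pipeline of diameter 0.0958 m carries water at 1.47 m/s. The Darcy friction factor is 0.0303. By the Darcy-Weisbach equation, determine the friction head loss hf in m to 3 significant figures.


Approach: apply the Darcy-Weisbach equation, hf = f*(L/D)*(v^2/(2g)).
hf = 0.0303 * (372/0.0958) * (1.47^2 / (2*9.81))
hf = 13.0 m
Therefore the friction head loss hf = 13.0 m.


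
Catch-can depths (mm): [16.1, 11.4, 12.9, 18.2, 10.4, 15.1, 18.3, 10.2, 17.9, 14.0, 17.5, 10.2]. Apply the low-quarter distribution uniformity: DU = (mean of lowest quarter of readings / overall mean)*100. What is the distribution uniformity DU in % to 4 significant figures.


sorted lowest 3 of 12: [10.2, 10.2, 10.4] -> mean = 10.2667 mm
overall mean = 14.3500 mm
DU = (10.2667/14.3500)*100 = 71.54 %
Therefore the distribution uniformity DU = 71.54 %.


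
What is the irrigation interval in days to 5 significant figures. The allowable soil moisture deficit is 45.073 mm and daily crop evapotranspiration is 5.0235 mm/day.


Approach: apply the irrigation interval relation, interval = SMD / ETc.
interval = 45.073 / 5.0235 = 8.9724 days
Therefore the irrigation interval = 8.9724 days.


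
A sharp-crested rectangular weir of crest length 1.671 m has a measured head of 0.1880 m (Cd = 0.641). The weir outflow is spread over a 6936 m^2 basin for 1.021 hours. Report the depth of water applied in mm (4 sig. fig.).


Approach: apply the rectangular weir equation with a volume-to-depth conversion, Q = (2/3)*Cd*L*sqrt(2g)*H^1.5; d = Q*t/A * 1000.
Step 1 — weir discharge:
  Q = (2/3)*0.641*1.671*sqrt(2*9.81)*0.1880^1.5 = 0.257828 m^3/s
Step 2 — volume: V = 0.257828 * 1.021*3600 = 947.671 m^3
Step 3 — depth: d = V/A * 1000 = 947.671/6936 * 1000 = 136.6 mm
Therefore the depth of water applied = 136.6 mm.


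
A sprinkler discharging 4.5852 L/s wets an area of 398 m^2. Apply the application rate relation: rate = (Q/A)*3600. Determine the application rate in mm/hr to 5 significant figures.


rate = (4.5852 / 398) * 3600 = 41.474 mm/hr
Therefore the application rate = 41.474 mm/hr.


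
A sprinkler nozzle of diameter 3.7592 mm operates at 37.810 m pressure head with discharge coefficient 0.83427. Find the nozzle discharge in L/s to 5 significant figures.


Approach: apply the orifice equation, Q = Cd*A*sqrt(2*g*h), A = pi*(d/2)^2.
A = pi*(3.7592e-3/2)^2 = 1.109892e-05 m^2
Q = 0.83427 * 1.109892e-05 * sqrt(2*9.81*37.810) * 1000 = 0.25220 L/s
Therefore the nozzle discharge = 0.25220 L/s.


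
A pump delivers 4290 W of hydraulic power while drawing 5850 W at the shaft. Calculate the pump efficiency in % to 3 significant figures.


Approach: apply the efficiency ratio, eta = (P_out/P_in)*100.
eta = (4290 / 5850) * 100 = 73.3 %
Therefore the pump efficiency = 73.3 %.


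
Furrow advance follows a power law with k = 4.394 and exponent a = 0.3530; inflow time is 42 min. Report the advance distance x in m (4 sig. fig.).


Approach: apply the power-law advance function, x = k*t^a.
x = 4.394 * 42^0.3530 = 16.44 m
Therefore the advance distance x = 16.44 m.


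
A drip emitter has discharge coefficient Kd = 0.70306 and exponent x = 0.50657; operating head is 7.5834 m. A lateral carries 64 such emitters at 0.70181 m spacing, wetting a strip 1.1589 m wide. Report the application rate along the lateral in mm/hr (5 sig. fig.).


Approach: apply the emitter equation with a lateral mass balance, q = Kd*h^x; Q = n*q; rate = Q/(n*spacing*width).
Step 1 — single emitter flow (q = Kd*h^x):
  q = 0.70306 * 7.5834^0.50657 = 1.962027 L/hr
Step 2 — total lateral flow: Q = 64 * 1.962027 = 125.5698 L/hr
Step 3 — wetted area: A = 64 * 0.70181 * 1.1589 = 52.05297 m^2
Step 4 — application rate: Q/A = 125.5698/52.05297 = 2.4123 mm/hr
Therefore the application rate along the lateral = 2.4123 mm/hr.


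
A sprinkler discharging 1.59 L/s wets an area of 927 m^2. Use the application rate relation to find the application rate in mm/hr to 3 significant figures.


Approach: apply the application rate relation, rate = (Q/A)*3600.
rate = (1.59 / 927) * 3600 = 6.17 mm/hr
Therefore the application rate = 6.17 mm/hr.


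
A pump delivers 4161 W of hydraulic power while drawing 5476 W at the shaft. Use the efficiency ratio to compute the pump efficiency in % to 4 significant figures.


Approach: apply the efficiency ratio, eta = (P_out/P_in)*100.
eta = (4161 / 5476) * 100 = 75.99 %
Therefore the pump efficiency = 75.99 %.


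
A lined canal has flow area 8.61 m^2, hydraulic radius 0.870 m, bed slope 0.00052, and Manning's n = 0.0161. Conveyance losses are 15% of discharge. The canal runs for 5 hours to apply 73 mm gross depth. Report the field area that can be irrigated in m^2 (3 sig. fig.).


Approach: apply Manning's equation with a conveyance and depth budget, Q = (1/n)*A*R^(2/3)*S^(1/2); Q_field = Q*(1-loss); Area = Q_field*t/(d/1000).
Step 1 — canal discharge (Manning's equation):
  Q = (1/0.0161) * 8.61 * 0.870^(2/3) * 0.00052^(1/2) = 11.114 m^3/s
Step 2 — delivered flow: Q_field = 11.114*(1 - 15/100) = 9.4466 m^3/s
Step 3 — volume delivered: V = 9.4466 * 5*3600 = 170040 m^3
Step 4 — area served: A = V / (depth/1000) = 170040 / 0.073 = 2330000 m^2
Therefore the field area that can be irrigated = 2330000 m^2.


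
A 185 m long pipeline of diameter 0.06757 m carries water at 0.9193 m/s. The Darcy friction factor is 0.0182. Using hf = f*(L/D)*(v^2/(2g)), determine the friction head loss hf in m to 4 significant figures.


hf = 0.0182 * (185/0.06757) * (0.9193^2 / (2*9.81))
hf = 2.146 m
Therefore the friction head loss hf = 2.146 m.


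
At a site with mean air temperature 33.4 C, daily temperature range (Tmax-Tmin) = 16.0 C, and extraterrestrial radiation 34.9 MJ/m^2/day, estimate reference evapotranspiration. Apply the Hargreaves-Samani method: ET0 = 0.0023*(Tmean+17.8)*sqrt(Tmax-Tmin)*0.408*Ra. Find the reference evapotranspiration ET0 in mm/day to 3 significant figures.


ET0 = 0.0023*(33.4+17.8)*sqrt(16.0)*0.408*34.9 = 6.71 mm/day
Therefore the reference evapotranspiration ET0 = 6.71 mm/day.


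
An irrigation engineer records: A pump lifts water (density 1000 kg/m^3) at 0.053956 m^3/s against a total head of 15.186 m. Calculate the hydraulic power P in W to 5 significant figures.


Approach: apply the hydraulic power relation, P = rho*g*Q*H.
P = 1000 * 9.81 * 0.053956 * 15.186 = 8038.1 W
Therefore the hydraulic power P = 8038.1 W.


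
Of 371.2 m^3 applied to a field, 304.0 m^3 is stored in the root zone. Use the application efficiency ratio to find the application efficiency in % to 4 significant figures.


Approach: apply the application efficiency ratio, Ea = (stored/applied)*100.
Ea = (304.0/371.2)*100 = 81.90 %
Therefore the application efficiency = 81.90 %.


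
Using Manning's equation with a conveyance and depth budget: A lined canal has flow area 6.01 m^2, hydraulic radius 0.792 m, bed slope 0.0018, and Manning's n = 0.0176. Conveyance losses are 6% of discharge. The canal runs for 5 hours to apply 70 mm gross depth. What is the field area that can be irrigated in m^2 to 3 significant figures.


Approach: apply Manning's equation with a conveyance and depth budget, Q = (1/n)*A*R^(2/3)*S^(1/2); Q_field = Q*(1-loss); Area = Q_field*t/(d/1000).
Step 1 — canal discharge (Manning's equation):
  Q = (1/0.0176) * 6.01 * 0.792^(2/3) * 0.0018^(1/2) = 12.402 m^3/s
Step 2 — delivered flow: Q_field = 12.402*(1 - 6/100) = 11.658 m^3/s
Step 3 — volume delivered: V = 11.658 * 5*3600 = 209840 m^3
Step 4 — area served: A = V / (depth/1000) = 209840 / 0.07 = 3000000 m^2
Therefore the field area that can be irrigated = 3000000 m^2.


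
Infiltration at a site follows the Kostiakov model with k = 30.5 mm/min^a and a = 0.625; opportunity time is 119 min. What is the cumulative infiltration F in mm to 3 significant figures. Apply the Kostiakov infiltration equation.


Approach: apply the Kostiakov infiltration equation, F = k*t^a.
F = 30.5 * 119^0.625 = 605 mm
Therefore the cumulative infiltration F = 605 mm.


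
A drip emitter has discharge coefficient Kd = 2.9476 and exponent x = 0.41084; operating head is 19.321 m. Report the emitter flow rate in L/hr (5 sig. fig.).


Approach: apply the emitter characteristic equation, q = Kd * h^x.
q = 2.9476 * 19.321^0.41084 = 9.9500 L/hr
Therefore the emitter flow rate = 9.9500 L/hr.


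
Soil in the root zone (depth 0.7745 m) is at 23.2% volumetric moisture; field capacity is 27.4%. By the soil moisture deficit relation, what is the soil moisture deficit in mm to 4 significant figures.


Approach: apply the soil moisture deficit relation, SMD = (FC - theta)/100 * depth * 1000.
SMD = (27.4 - 23.2)/100 * 0.7745 * 1000 = 32.53 mm
Therefore the soil moisture deficit = 32.53 mm.


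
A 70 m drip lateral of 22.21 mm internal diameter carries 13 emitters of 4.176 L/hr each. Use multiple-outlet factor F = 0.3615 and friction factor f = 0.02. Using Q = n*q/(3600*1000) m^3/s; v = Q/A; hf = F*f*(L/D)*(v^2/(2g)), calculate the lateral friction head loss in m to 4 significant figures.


Q = 13*4.176/(3600*1000) = 1.50800e-05 m^3/s
A = pi*(22.21e-3/2)^2 = 3.87424e-04 m^2, so v = Q/A = 0.0389237 m/s
hf = 0.3615*0.02*(70/0.02221)*(0.0389237^2/(2*9.81)) = 0.001760 m
Therefore the lateral friction head loss = 0.001760 m.


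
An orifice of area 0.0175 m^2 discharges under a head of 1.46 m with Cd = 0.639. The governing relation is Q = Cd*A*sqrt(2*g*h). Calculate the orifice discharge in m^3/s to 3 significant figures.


Q = 0.639 * 0.0175 * sqrt(2*9.81*1.46) = 0.0599 m^3/s
Therefore the orifice discharge = 0.0599 m^3/s.


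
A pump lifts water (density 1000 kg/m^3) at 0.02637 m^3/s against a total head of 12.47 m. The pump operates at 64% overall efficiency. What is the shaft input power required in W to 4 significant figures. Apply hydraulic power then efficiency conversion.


Approach: apply hydraulic power then efficiency conversion, P = rho*g*Q*H; P_in = P/eta.
Step 1 — hydraulic power (P = rho*g*Q*H):
  P = 1000 * 9.81 * 0.02637 * 12.47 = 3225.86 W
Step 2 — input power: P_in = P/eta = 3225.86 / 0.64 = 5040 W
Therefore the shaft input power required = 5040 W.


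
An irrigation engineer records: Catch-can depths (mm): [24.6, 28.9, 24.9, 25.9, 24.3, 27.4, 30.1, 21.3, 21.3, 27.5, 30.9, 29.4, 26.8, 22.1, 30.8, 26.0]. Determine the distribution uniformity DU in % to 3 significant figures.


Approach: apply the low-quarter distribution uniformity, DU = (mean of lowest quarter of readings / overall mean)*100.
sorted lowest 4 of 16: [21.3, 21.3, 22.1, 24.3] -> mean = 22.250 mm
overall mean = 26.387 mm
DU = (22.250/26.387)*100 = 84.3 %
Therefore the distribution uniformity DU = 84.3 %.


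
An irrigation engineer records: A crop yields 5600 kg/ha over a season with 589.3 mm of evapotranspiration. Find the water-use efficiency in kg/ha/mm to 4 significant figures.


Approach: apply the water-use efficiency ratio, WUE = yield/ET.
WUE = 5600 / 589.3 = 9.503 kg/ha/mm
Therefore the water-use efficiency = 9.503 kg/ha/mm.


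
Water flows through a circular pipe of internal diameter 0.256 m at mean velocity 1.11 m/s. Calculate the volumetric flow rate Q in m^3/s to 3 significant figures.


Approach: apply the continuity equation for pipe flow, Q = A * v with A = pi*(D/2)^2.
A = pi*(0.256/2)^2 = 0.051472 m^2
Q = 0.051472 * 1.11 = 0.0571 m^3/s
Therefore the volumetric flow rate Q = 0.0571 m^3/s.


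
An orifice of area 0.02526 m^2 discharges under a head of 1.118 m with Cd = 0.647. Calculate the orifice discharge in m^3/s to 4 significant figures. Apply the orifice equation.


Approach: apply the orifice equation, Q = Cd*A*sqrt(2*g*h).
Q = 0.647 * 0.02526 * sqrt(2*9.81*1.118) = 0.07654 m^3/s
Therefore the orifice discharge = 0.07654 m^3/s.


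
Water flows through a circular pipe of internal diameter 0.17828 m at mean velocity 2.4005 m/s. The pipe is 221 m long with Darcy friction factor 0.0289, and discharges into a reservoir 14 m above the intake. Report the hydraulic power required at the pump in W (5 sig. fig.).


Approach: apply continuity + Darcy-Weisbach + hydraulic power, Q = A*v; hf = f*(L/D)*(v^2/(2g)); H = static + hf; P = rho*g*Q*H.
Step 1 — flow rate (continuity, Q = A*v):
  A = pi*(0.17828/2)^2 = 0.02496291 m^2
  Q = 0.02496291 * 2.4005 = 0.05992345 m^3/s
Step 2 — friction head loss (Darcy-Weisbach):
  hf = 0.0289 * (221/0.17828) * (2.4005^2 / (2*9.81))
  hf = 10.52185 m
Step 3 — total head: H = 14 + 10.52185 = 24.52185 m
Step 4 — hydraulic power (P = rho*g*Q*H):
  P = 1000 * 9.81 * 0.05992345 * 24.52185 = 14415 W
Therefore the hydraulic power required at the pump = 14415 W.


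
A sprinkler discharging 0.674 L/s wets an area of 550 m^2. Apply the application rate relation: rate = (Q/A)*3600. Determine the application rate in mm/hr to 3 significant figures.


rate = (0.674 / 550) * 3600 = 4.41 mm/hr
Therefore the application rate = 4.41 mm/hr.


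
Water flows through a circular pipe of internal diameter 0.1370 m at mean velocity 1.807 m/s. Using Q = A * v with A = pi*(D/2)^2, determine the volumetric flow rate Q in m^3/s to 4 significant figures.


A = pi*(0.1370/2)^2 = 0.0147411 m^2
Q = 0.0147411 * 1.807 = 0.02664 m^3/s
Therefore the volumetric flow rate Q = 0.02664 m^3/s.


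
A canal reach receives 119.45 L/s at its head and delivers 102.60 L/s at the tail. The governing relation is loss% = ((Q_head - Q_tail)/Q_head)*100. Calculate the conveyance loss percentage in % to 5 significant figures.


loss = ((119.45 - 102.60)/119.45)*100 = 14.106 %
Therefore the conveyance loss percentage = 14.106 %.


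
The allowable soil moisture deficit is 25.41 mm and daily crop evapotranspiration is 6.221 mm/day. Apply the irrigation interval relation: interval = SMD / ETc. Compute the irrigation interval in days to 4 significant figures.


interval = 25.41 / 6.221 = 4.085 days
Therefore the irrigation interval = 4.085 days.


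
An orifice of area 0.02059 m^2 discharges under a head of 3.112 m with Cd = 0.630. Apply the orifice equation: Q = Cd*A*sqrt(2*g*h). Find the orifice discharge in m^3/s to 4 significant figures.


Q = 0.630 * 0.02059 * sqrt(2*9.81*3.112) = 0.1014 m^3/s
Therefore the orifice discharge = 0.1014 m^3/s.


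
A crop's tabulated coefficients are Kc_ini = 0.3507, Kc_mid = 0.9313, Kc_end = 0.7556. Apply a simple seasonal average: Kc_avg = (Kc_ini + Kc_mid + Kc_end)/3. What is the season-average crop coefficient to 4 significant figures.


Kc_avg = (0.3507 + 0.9313 + 0.7556)/3 = 0.6792
Therefore the season-average crop coefficient = 0.6792.


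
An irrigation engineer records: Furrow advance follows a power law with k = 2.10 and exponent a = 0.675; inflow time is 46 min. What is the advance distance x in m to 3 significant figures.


Approach: apply the power-law advance function, x = k*t^a.
x = 2.10 * 46^0.675 = 27.8 m
Therefore the advance distance x = 27.8 m.


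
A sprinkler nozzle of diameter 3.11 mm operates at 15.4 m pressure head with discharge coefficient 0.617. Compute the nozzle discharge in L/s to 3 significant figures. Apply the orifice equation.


Approach: apply the orifice equation, Q = Cd*A*sqrt(2*g*h), A = pi*(d/2)^2.
A = pi*(3.11e-3/2)^2 = 7.5964e-06 m^2
Q = 0.617 * 7.5964e-06 * sqrt(2*9.81*15.4) * 1000 = 0.0815 L/s
Therefore the nozzle discharge = 0.0815 L/s.


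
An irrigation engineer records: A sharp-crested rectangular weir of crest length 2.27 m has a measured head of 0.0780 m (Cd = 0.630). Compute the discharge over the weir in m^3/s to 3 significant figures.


Approach: apply the rectangular weir equation, Q = (2/3)*Cd*L*sqrt(2g)*H^1.5.
Q = (2/3)*0.630*2.27*sqrt(2*9.81)*0.0780^1.5 = 0.0920 m^3/s
Therefore the discharge over the weir = 0.0920 m^3/s.


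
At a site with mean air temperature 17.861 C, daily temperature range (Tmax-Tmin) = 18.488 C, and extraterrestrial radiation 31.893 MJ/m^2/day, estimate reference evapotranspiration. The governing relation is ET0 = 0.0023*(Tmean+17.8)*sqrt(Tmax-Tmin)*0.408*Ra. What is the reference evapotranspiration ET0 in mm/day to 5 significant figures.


ET0 = 0.0023*(17.861+17.8)*sqrt(18.488)*0.408*31.893 = 4.5890 mm/day
Therefore the reference evapotranspiration ET0 = 4.5890 mm/day.
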